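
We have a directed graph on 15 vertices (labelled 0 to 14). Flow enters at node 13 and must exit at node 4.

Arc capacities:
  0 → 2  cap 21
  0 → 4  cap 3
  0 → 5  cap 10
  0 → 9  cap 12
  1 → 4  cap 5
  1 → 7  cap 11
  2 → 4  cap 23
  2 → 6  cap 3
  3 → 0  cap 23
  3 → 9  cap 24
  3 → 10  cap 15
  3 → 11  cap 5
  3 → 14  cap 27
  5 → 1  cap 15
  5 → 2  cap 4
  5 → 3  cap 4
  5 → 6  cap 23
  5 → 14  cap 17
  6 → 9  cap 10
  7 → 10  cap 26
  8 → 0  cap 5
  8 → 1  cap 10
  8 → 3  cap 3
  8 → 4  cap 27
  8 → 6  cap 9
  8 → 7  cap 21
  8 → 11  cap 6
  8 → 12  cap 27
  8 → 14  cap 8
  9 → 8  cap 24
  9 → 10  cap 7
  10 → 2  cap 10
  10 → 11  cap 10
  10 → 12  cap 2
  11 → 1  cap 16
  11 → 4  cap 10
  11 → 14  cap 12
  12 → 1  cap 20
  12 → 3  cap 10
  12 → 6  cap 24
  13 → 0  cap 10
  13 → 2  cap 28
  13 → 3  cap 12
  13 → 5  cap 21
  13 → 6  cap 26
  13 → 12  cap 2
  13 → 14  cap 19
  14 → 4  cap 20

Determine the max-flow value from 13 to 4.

Maximum flow value: 85

augment #1: 13→0→4 bottleneck 3, total now 3
augment #2: 13→2→4 bottleneck 23, total now 26
augment #3: 13→14→4 bottleneck 19, total now 45
augment #4: 13→3→11→4 bottleneck 5, total now 50
augment #5: 13→3→14→4 bottleneck 1, total now 51
augment #6: 13→5→1→4 bottleneck 5, total now 56
augment #7: 13→0→9→8→4 bottleneck 7, total now 63
augment #8: 13→3→9→8→4 bottleneck 6, total now 69
augment #9: 13→6→9→8→4 bottleneck 10, total now 79
augment #10: 13→5→3→9→8→4 bottleneck 1, total now 80
augment #11: 13→5→3→10→11→4 bottleneck 3, total now 83
augment #12: 13→12→3→10→11→4 bottleneck 2, total now 85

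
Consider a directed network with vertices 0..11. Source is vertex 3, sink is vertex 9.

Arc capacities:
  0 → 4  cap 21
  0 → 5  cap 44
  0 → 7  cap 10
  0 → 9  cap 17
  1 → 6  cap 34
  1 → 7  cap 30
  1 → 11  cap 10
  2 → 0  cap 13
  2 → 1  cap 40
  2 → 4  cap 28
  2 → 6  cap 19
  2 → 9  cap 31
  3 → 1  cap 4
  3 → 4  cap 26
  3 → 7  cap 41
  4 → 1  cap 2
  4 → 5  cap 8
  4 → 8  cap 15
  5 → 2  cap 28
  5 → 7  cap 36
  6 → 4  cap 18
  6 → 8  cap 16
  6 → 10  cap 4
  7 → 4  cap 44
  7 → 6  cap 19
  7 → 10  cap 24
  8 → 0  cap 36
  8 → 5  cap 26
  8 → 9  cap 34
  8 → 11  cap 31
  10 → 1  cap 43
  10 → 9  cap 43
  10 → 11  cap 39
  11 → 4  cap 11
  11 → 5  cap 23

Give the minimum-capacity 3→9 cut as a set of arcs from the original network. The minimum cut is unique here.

augment #1: 3→4→8→9 push 15
augment #2: 3→7→10→9 push 24
augment #3: 3→1→6→8→9 push 4
augment #4: 3→4→5→2→9 push 8
augment #5: 3→7→6→8→9 push 12
augment #6: 3→7→6→10→9 push 4
augment #7: 3→4→1→11→5→2→9 push 2
augment #8: 3→7→6→1→11→5→2→9 push 1
max flow = 70; residual-reachable set from 3 gives S-side
cut edges (S→T): {(3,1), (3,7), (4,1), (4,5), (4,8)} total cap 70

Min-cut arcs: {(3,1), (3,7), (4,1), (4,5), (4,8)} (total capacity 70)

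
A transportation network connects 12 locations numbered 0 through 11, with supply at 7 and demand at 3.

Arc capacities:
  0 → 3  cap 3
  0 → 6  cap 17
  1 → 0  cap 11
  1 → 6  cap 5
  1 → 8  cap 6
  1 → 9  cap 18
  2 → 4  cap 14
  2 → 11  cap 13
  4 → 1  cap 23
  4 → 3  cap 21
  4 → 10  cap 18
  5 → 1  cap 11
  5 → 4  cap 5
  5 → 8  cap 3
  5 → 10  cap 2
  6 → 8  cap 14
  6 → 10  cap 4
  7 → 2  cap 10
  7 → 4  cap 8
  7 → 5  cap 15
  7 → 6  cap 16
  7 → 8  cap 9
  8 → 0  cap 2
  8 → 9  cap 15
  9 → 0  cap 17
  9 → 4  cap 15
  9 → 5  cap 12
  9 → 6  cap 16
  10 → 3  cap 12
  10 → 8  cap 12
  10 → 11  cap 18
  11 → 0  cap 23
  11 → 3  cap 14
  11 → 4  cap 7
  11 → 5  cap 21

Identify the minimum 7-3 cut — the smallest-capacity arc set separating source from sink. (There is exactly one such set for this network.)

Min-cut arcs: {(0,3), (5,4), (5,10), (6,10), (7,2), (7,4), (9,4)} (total capacity 47)

augment #1: 7→4→3 push 8
augment #2: 7→2→4→3 push 10
augment #3: 7→5→4→3 push 3
augment #4: 7→5→10→3 push 2
augment #5: 7→6→10→3 push 4
augment #6: 7→8→0→3 push 2
augment #7: 7→5→1→0→3 push 1
augment #8: 7→5→4→10→3 push 2
augment #9: 7→8→9→4→10→3 push 4
augment #10: 7→8→9→4→2→11→3 push 3
augment #11: 7→5→1→9→4→2→11→3 push 7
augment #12: 7→6→8→9→4→10→11→3 push 1
max flow = 47; residual-reachable set from 7 gives S-side
cut edges (S→T): {(0,3), (5,4), (5,10), (6,10), (7,2), (7,4), (9,4)} total cap 47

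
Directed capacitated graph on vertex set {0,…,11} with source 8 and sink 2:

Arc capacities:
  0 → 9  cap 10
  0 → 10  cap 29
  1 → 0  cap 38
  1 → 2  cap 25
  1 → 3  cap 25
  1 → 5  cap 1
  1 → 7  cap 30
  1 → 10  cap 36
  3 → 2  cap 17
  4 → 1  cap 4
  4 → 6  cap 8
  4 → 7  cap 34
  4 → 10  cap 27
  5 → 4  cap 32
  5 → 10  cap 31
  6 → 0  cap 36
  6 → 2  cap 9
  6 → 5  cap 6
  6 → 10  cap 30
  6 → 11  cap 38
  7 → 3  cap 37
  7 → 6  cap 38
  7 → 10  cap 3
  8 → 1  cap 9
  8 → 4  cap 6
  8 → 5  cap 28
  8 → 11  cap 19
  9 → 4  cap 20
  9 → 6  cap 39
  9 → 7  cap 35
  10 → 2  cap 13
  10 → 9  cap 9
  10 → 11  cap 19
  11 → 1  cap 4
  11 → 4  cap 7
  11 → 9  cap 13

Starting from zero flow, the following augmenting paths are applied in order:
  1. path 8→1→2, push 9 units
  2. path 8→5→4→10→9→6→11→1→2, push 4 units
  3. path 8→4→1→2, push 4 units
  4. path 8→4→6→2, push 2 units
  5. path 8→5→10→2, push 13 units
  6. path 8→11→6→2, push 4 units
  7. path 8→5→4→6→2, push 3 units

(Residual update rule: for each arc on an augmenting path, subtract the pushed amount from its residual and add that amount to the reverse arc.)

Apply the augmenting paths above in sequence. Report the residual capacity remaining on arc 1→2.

Residual capacity of (1,2): 8

after path 1 (8→1→2, push 9): res(1,2)=16
after path 2 (8→5→4→10→9→6→11→1→2, push 4): res(1,2)=12
after path 3 (8→4→1→2, push 4): res(1,2)=8
after path 4 (8→4→6→2, push 2): res(1,2)=8
after path 5 (8→5→10→2, push 13): res(1,2)=8
after path 6 (8→11→6→2, push 4): res(1,2)=8
after path 7 (8→5→4→6→2, push 3): res(1,2)=8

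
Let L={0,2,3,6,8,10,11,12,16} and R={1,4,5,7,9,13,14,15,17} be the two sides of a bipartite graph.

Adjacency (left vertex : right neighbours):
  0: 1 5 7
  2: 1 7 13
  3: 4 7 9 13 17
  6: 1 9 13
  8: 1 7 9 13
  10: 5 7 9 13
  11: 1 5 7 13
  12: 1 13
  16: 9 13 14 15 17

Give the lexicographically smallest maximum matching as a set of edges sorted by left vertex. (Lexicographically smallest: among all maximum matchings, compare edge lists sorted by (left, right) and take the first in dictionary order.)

Lex-smallest maximum matching: {(0,1), (2,7), (3,4), (6,9), (8,13), (10,5), (16,14)}

|M| = 7 (so the lex-smallest maximum matching has 7 edges)
process left vertices in ascending order; for each, take the smallest-labelled available neighbour that still permits 7 edges overall, or leave it unmatched if none does
lex-smallest matching: {0-1, 2-7, 3-4, 6-9, 8-13, 10-5, 16-14}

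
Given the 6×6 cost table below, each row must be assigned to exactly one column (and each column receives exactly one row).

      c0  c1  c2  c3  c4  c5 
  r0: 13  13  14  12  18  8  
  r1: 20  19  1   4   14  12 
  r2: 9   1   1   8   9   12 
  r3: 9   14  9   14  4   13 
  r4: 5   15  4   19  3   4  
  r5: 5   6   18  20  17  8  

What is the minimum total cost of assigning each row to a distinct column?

optimal assignment: row0→col5 (cost 8), row1→col3 (cost 4), row2→col1 (cost 1), row3→col4 (cost 4), row4→col2 (cost 4), row5→col0 (cost 5)
total = 8 + 4 + 1 + 4 + 4 + 5 = 26

Minimum assignment cost: 26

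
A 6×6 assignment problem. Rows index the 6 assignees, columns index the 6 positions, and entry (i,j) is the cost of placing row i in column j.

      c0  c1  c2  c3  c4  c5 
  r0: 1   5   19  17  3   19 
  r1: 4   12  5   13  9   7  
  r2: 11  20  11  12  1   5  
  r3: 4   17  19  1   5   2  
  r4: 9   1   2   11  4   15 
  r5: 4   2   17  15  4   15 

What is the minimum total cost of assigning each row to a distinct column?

Minimum assignment cost: 14

optimal assignment: row0→col0 (cost 1), row1→col5 (cost 7), row2→col4 (cost 1), row3→col3 (cost 1), row4→col2 (cost 2), row5→col1 (cost 2)
total = 1 + 7 + 1 + 1 + 2 + 2 = 14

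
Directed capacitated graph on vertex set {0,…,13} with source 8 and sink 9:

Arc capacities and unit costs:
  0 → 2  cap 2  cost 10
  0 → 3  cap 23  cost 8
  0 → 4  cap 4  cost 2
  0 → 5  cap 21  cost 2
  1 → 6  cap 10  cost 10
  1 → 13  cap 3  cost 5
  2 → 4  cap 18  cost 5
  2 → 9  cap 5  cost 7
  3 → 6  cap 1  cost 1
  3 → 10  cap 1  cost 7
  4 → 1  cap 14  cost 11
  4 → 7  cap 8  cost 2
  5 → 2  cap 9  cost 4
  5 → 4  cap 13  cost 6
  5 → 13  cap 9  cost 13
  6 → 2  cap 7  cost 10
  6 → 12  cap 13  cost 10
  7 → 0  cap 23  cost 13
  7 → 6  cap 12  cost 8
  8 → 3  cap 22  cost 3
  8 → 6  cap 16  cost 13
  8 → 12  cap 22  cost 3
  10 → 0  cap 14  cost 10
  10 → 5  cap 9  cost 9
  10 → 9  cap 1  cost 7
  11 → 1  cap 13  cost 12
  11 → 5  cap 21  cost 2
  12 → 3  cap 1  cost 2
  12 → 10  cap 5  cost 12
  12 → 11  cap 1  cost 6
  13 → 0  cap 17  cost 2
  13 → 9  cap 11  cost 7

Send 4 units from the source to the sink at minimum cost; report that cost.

Minimum cost for 4 units: 90

shortest-cost path #1: 8→3→10→9 push 1 @ unit cost 17 (adds 17)
shortest-cost path #2: 8→3→6→2→9 push 1 @ unit cost 21 (adds 21)
shortest-cost path #3: 8→12→11→5→2→9 push 1 @ unit cost 22 (adds 22)
shortest-cost path #4: 8→6→2→9 push 1 @ unit cost 30 (adds 30)
total cost = 90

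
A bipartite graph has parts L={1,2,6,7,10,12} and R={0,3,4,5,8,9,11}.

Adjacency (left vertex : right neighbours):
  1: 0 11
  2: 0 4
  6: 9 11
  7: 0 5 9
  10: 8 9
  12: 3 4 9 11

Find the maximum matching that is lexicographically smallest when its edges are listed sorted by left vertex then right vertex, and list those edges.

Lex-smallest maximum matching: {(1,0), (2,4), (6,9), (7,5), (10,8), (12,3)}

|M| = 6 (so the lex-smallest maximum matching has 6 edges)
process left vertices in ascending order; for each, take the smallest-labelled available neighbour that still permits 6 edges overall, or leave it unmatched if none does
lex-smallest matching: {1-0, 2-4, 6-9, 7-5, 10-8, 12-3}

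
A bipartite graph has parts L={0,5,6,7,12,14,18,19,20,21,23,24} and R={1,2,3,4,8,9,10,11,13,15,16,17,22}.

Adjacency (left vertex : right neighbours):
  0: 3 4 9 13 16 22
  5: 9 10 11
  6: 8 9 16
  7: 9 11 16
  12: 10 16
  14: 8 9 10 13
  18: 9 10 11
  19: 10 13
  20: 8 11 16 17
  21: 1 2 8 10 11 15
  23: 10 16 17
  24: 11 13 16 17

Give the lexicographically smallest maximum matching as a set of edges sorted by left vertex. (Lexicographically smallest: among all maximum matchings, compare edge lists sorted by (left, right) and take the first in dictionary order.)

|M| = 9 (so the lex-smallest maximum matching has 9 edges)
process left vertices in ascending order; for each, take the smallest-labelled available neighbour that still permits 9 edges overall, or leave it unmatched if none does
lex-smallest matching: {0-3, 5-9, 6-8, 7-11, 12-10, 14-13, 20-16, 21-1, 23-17}

Lex-smallest maximum matching: {(0,3), (5,9), (6,8), (7,11), (12,10), (14,13), (20,16), (21,1), (23,17)}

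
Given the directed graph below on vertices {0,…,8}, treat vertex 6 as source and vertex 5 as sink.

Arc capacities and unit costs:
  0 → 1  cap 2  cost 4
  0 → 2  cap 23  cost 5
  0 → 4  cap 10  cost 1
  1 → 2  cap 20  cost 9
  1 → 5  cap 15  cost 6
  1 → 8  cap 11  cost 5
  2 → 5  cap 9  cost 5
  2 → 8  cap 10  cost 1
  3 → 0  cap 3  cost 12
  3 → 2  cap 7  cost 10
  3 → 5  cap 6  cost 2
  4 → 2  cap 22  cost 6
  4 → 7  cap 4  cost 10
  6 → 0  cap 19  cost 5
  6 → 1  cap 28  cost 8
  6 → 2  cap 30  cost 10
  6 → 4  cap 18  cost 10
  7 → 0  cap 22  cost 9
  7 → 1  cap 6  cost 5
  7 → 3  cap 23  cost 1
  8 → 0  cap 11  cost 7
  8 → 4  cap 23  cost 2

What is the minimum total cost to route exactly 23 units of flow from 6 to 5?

shortest-cost path #1: 6→1→5 push 15 @ unit cost 14 (adds 210)
shortest-cost path #2: 6→2→5 push 8 @ unit cost 15 (adds 120)
total cost = 330

Minimum cost for 23 units: 330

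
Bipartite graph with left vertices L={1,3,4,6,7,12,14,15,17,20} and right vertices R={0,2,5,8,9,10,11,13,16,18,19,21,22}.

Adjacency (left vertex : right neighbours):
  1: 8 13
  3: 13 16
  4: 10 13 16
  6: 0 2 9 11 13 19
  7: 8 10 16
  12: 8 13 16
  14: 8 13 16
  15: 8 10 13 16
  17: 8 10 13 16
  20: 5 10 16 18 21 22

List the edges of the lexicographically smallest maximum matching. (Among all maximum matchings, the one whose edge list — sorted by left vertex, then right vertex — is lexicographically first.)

Lex-smallest maximum matching: {(1,8), (3,13), (4,10), (6,0), (7,16), (20,5)}

|M| = 6 (so the lex-smallest maximum matching has 6 edges)
process left vertices in ascending order; for each, take the smallest-labelled available neighbour that still permits 6 edges overall, or leave it unmatched if none does
lex-smallest matching: {1-8, 3-13, 4-10, 6-0, 7-16, 20-5}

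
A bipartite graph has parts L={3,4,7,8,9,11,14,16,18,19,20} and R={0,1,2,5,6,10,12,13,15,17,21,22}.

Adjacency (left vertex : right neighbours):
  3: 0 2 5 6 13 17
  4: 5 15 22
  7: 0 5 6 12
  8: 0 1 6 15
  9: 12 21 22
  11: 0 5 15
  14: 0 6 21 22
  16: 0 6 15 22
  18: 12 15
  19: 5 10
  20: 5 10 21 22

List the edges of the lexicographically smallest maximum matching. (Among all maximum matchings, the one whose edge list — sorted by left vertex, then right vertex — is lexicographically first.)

Lex-smallest maximum matching: {(3,2), (4,5), (7,0), (8,1), (9,12), (11,15), (14,6), (16,22), (19,10), (20,21)}

|M| = 10 (so the lex-smallest maximum matching has 10 edges)
process left vertices in ascending order; for each, take the smallest-labelled available neighbour that still permits 10 edges overall, or leave it unmatched if none does
lex-smallest matching: {3-2, 4-5, 7-0, 8-1, 9-12, 11-15, 14-6, 16-22, 19-10, 20-21}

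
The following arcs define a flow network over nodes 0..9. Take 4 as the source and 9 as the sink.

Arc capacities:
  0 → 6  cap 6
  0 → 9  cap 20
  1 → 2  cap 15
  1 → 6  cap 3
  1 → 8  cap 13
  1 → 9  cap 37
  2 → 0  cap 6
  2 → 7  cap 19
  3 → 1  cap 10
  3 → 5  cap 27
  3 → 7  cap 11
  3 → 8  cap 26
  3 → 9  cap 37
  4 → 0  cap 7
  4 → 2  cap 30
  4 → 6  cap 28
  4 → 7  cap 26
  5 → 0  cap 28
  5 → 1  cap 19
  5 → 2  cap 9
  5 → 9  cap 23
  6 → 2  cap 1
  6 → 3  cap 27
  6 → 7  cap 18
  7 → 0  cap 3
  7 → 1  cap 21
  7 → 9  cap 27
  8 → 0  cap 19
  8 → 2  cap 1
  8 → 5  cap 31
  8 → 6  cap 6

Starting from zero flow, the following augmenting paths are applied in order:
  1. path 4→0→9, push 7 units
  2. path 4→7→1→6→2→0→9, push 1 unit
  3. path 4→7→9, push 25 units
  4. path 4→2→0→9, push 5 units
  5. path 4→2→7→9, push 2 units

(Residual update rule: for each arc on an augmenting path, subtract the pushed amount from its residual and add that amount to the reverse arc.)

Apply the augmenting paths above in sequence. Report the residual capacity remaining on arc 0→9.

after path 1 (4→0→9, push 7): res(0,9)=13
after path 2 (4→7→1→6→2→0→9, push 1): res(0,9)=12
after path 3 (4→7→9, push 25): res(0,9)=12
after path 4 (4→2→0→9, push 5): res(0,9)=7
after path 5 (4→2→7→9, push 2): res(0,9)=7

Residual capacity of (0,9): 7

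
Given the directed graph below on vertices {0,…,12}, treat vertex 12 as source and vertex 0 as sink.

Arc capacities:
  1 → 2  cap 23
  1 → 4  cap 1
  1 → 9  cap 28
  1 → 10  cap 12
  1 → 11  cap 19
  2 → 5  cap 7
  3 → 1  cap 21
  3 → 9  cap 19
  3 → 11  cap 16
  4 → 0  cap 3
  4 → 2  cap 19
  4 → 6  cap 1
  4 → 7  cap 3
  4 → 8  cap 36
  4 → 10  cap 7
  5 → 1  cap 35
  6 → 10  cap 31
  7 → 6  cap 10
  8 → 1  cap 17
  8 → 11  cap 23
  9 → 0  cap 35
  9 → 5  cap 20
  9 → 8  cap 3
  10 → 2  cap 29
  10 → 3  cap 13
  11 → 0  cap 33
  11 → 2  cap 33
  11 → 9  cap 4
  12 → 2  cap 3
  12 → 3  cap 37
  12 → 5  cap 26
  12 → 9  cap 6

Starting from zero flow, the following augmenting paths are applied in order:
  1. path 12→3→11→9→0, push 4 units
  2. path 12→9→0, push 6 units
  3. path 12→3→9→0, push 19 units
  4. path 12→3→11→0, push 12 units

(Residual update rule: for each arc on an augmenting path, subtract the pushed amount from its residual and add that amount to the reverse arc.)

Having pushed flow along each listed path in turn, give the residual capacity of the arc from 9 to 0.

Residual capacity of (9,0): 6

after path 1 (12→3→11→9→0, push 4): res(9,0)=31
after path 2 (12→9→0, push 6): res(9,0)=25
after path 3 (12→3→9→0, push 19): res(9,0)=6
after path 4 (12→3→11→0, push 12): res(9,0)=6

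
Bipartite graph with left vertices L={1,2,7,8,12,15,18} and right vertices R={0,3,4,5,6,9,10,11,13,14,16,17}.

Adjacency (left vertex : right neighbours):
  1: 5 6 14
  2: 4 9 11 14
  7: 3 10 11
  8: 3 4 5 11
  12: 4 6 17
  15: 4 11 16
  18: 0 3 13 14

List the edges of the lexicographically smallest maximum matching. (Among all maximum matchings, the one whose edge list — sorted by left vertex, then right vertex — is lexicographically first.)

|M| = 7 (so the lex-smallest maximum matching has 7 edges)
process left vertices in ascending order; for each, take the smallest-labelled available neighbour that still permits 7 edges overall, or leave it unmatched if none does
lex-smallest matching: {1-5, 2-4, 7-3, 8-11, 12-6, 15-16, 18-0}

Lex-smallest maximum matching: {(1,5), (2,4), (7,3), (8,11), (12,6), (15,16), (18,0)}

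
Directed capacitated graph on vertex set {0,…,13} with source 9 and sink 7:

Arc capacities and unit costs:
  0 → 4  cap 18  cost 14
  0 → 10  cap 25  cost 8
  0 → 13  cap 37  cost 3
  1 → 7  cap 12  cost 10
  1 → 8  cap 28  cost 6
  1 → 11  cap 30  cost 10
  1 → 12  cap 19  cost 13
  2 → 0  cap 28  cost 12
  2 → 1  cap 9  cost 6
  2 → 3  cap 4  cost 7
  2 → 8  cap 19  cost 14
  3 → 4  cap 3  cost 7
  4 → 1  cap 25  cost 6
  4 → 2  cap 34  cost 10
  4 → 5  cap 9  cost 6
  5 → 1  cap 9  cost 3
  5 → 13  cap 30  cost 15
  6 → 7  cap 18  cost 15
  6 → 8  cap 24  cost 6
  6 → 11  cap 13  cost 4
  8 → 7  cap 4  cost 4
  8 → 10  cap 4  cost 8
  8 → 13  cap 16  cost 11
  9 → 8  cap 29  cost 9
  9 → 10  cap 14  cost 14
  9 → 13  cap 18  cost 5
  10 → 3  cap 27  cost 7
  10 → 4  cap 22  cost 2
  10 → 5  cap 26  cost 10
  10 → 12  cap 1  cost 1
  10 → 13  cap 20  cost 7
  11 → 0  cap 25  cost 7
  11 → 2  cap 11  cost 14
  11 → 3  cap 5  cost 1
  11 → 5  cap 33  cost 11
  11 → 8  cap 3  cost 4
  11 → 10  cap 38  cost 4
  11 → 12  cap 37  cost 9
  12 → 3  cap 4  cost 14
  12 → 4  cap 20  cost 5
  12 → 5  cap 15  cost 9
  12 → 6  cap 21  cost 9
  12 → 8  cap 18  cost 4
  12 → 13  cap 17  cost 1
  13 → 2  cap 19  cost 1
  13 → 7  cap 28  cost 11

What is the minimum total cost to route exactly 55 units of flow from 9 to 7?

Minimum cost for 55 units: 1700

shortest-cost path #1: 9→8→7 push 4 @ unit cost 13 (adds 52)
shortest-cost path #2: 9→13→7 push 18 @ unit cost 16 (adds 288)
shortest-cost path #3: 9→10→12→13→7 push 1 @ unit cost 27 (adds 27)
shortest-cost path #4: 9→8→13→7 push 9 @ unit cost 31 (adds 279)
shortest-cost path #5: 9→10→4→1→7 push 12 @ unit cost 32 (adds 384)
shortest-cost path #6: 9→8→13→12→6→7 push 1 @ unit cost 43 (adds 43)
shortest-cost path #7: 9→10→4→1→12→6→7 push 1 @ unit cost 59 (adds 59)
shortest-cost path #8: 9→8→10→4→1→12→6→7 push 4 @ unit cost 62 (adds 248)
shortest-cost path #9: 9→8→13→2→1→12→6→7 push 5 @ unit cost 64 (adds 320)
total cost = 1700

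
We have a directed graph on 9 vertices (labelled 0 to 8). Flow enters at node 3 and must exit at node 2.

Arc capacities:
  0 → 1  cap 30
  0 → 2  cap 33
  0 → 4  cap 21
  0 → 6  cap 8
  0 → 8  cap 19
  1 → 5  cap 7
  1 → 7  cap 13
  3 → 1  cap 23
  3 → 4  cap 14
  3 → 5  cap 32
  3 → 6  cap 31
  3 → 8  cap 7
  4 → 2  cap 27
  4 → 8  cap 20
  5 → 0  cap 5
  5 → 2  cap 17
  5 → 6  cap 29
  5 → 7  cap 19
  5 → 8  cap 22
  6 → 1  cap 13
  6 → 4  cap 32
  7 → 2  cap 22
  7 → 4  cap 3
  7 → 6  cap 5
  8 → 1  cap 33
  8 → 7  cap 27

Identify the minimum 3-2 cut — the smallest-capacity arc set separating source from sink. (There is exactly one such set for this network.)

augment #1: 3→4→2 push 14
augment #2: 3→5→2 push 17
augment #3: 3→1→7→2 push 13
augment #4: 3→5→0→2 push 5
augment #5: 3→5→7→2 push 9
augment #6: 3→6→4→2 push 13
max flow = 71; residual-reachable set from 3 gives S-side
cut edges (S→T): {(4,2), (5,0), (5,2), (7,2)} total cap 71

Min-cut arcs: {(4,2), (5,0), (5,2), (7,2)} (total capacity 71)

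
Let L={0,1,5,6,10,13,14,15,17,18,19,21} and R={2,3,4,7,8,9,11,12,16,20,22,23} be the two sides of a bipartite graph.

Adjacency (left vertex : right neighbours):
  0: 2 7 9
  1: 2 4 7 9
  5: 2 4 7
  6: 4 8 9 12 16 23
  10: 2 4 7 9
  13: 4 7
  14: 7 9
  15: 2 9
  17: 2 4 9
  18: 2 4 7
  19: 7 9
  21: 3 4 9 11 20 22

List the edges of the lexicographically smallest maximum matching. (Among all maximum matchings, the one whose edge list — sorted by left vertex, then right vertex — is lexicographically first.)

|M| = 6 (so the lex-smallest maximum matching has 6 edges)
process left vertices in ascending order; for each, take the smallest-labelled available neighbour that still permits 6 edges overall, or leave it unmatched if none does
lex-smallest matching: {0-2, 1-4, 5-7, 6-8, 10-9, 21-3}

Lex-smallest maximum matching: {(0,2), (1,4), (5,7), (6,8), (10,9), (21,3)}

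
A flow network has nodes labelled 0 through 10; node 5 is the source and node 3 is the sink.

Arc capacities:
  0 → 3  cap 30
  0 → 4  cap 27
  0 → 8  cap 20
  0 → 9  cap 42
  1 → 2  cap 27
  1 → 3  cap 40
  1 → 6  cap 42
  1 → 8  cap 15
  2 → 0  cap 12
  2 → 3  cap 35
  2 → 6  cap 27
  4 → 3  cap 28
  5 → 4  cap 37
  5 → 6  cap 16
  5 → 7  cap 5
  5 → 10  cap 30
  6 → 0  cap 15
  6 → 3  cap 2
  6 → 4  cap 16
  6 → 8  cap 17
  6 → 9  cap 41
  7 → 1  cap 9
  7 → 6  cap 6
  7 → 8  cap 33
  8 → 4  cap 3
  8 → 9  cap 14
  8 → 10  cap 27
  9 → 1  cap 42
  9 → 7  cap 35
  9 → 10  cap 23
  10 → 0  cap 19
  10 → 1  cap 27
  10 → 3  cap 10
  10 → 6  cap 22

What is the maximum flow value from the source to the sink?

augment #1: 5→4→3 bottleneck 28, total now 28
augment #2: 5→6→3 bottleneck 2, total now 30
augment #3: 5→10→3 bottleneck 10, total now 40
augment #4: 5→6→0→3 bottleneck 14, total now 54
augment #5: 5→7→1→3 bottleneck 5, total now 59
augment #6: 5→10→0→3 bottleneck 16, total now 75
augment #7: 5→10→1→3 bottleneck 4, total now 79

Maximum flow value: 79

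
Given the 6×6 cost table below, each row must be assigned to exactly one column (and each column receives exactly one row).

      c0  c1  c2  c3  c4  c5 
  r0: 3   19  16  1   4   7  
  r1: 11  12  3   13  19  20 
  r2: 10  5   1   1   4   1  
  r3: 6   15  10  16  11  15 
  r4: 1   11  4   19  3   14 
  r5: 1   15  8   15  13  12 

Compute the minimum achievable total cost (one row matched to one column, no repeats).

optimal assignment: row0→col3 (cost 1), row1→col2 (cost 3), row2→col5 (cost 1), row3→col1 (cost 15), row4→col4 (cost 3), row5→col0 (cost 1)
total = 1 + 3 + 1 + 15 + 3 + 1 = 24

Minimum assignment cost: 24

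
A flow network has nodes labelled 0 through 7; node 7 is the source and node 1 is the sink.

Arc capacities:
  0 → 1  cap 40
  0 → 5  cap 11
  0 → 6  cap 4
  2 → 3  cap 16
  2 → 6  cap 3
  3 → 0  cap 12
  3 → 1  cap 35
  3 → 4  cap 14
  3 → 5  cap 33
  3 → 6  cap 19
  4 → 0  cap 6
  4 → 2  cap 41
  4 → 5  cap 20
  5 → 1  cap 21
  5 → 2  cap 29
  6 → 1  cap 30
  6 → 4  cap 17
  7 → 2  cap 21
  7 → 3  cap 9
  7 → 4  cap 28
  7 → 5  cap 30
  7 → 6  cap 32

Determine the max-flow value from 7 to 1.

Maximum flow value: 82

augment #1: 7→3→1 bottleneck 9, total now 9
augment #2: 7→5→1 bottleneck 21, total now 30
augment #3: 7→6→1 bottleneck 30, total now 60
augment #4: 7→2→3→1 bottleneck 16, total now 76
augment #5: 7→4→0→1 bottleneck 6, total now 82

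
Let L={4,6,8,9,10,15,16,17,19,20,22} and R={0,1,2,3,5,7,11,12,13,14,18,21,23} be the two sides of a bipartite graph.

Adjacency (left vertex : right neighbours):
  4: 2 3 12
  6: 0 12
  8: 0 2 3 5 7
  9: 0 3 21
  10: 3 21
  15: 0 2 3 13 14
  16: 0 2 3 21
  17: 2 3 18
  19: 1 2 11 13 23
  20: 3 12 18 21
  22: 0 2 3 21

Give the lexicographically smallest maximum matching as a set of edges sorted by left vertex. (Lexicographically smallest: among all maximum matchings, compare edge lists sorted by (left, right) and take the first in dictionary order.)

|M| = 9 (so the lex-smallest maximum matching has 9 edges)
process left vertices in ascending order; for each, take the smallest-labelled available neighbour that still permits 9 edges overall, or leave it unmatched if none does
lex-smallest matching: {4-2, 6-0, 8-5, 9-3, 10-21, 15-13, 17-18, 19-1, 20-12}

Lex-smallest maximum matching: {(4,2), (6,0), (8,5), (9,3), (10,21), (15,13), (17,18), (19,1), (20,12)}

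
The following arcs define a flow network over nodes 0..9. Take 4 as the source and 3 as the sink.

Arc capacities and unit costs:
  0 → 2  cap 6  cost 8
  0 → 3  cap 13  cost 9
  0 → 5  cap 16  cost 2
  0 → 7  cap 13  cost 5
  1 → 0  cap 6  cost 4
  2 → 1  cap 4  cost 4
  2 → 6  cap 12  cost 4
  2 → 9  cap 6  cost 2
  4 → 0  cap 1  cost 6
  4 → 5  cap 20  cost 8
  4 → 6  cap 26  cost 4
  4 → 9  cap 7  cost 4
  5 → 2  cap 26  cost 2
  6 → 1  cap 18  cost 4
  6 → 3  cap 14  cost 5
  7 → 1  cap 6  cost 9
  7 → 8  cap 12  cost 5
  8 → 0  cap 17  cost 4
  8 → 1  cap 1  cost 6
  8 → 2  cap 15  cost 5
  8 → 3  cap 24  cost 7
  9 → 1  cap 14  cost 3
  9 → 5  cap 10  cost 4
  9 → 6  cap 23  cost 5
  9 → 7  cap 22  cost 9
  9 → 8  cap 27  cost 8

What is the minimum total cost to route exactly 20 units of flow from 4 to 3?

Minimum cost for 20 units: 236

shortest-cost path #1: 4→6→3 push 14 @ unit cost 9 (adds 126)
shortest-cost path #2: 4→0→3 push 1 @ unit cost 15 (adds 15)
shortest-cost path #3: 4→9→8→3 push 5 @ unit cost 19 (adds 95)
total cost = 236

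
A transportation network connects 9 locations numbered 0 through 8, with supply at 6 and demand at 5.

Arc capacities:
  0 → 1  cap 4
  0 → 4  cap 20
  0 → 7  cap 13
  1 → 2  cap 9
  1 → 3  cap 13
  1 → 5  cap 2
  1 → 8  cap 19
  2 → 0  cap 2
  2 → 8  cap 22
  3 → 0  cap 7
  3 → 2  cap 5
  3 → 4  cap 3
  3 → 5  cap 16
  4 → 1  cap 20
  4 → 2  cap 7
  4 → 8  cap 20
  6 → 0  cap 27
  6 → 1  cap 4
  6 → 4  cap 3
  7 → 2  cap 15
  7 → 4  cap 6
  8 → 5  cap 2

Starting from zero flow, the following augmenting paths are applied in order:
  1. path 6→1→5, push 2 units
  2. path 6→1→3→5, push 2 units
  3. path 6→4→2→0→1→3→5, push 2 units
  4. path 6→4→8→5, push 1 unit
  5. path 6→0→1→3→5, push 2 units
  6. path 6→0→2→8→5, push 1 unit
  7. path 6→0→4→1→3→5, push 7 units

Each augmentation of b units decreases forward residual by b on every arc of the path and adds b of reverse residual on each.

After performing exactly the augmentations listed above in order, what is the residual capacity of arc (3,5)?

Residual capacity of (3,5): 3

after path 1 (6→1→5, push 2): res(3,5)=16
after path 2 (6→1→3→5, push 2): res(3,5)=14
after path 3 (6→4→2→0→1→3→5, push 2): res(3,5)=12
after path 4 (6→4→8→5, push 1): res(3,5)=12
after path 5 (6→0→1→3→5, push 2): res(3,5)=10
after path 6 (6→0→2→8→5, push 1): res(3,5)=10
after path 7 (6→0→4→1→3→5, push 7): res(3,5)=3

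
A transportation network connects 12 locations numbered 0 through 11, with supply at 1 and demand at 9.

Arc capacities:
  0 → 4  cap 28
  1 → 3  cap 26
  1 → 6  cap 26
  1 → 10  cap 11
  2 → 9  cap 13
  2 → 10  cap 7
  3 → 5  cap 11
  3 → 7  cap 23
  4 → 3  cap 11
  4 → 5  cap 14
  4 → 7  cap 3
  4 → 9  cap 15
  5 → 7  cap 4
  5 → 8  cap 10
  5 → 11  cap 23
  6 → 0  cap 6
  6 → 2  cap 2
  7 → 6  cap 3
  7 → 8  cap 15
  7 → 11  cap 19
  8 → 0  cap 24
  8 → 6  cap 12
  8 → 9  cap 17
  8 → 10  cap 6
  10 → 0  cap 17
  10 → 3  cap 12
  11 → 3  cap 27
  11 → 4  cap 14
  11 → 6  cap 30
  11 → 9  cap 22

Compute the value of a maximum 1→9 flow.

Maximum flow value: 45

augment #1: 1→6→2→9 bottleneck 2, total now 2
augment #2: 1→3→5→8→9 bottleneck 10, total now 12
augment #3: 1→3→5→11→9 bottleneck 1, total now 13
augment #4: 1→3→7→8→9 bottleneck 7, total now 20
augment #5: 1→3→7→11→9 bottleneck 8, total now 28
augment #6: 1→6→0→4→9 bottleneck 6, total now 34
augment #7: 1→10→0→4→9 bottleneck 9, total now 43
augment #8: 1→10→3→7→11→9 bottleneck 2, total now 45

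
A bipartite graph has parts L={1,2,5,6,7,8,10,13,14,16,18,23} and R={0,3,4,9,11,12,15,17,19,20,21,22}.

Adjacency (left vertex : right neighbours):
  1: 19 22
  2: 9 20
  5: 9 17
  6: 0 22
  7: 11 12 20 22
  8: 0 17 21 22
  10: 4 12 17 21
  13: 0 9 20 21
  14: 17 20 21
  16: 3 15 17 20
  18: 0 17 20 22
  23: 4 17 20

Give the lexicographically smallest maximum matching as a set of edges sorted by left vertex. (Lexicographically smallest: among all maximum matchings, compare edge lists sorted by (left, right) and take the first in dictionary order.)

|M| = 11 (so the lex-smallest maximum matching has 11 edges)
process left vertices in ascending order; for each, take the smallest-labelled available neighbour that still permits 11 edges overall, or leave it unmatched if none does
lex-smallest matching: {1-19, 2-9, 5-17, 6-0, 7-11, 8-21, 10-12, 13-20, 16-3, 18-22, 23-4}

Lex-smallest maximum matching: {(1,19), (2,9), (5,17), (6,0), (7,11), (8,21), (10,12), (13,20), (16,3), (18,22), (23,4)}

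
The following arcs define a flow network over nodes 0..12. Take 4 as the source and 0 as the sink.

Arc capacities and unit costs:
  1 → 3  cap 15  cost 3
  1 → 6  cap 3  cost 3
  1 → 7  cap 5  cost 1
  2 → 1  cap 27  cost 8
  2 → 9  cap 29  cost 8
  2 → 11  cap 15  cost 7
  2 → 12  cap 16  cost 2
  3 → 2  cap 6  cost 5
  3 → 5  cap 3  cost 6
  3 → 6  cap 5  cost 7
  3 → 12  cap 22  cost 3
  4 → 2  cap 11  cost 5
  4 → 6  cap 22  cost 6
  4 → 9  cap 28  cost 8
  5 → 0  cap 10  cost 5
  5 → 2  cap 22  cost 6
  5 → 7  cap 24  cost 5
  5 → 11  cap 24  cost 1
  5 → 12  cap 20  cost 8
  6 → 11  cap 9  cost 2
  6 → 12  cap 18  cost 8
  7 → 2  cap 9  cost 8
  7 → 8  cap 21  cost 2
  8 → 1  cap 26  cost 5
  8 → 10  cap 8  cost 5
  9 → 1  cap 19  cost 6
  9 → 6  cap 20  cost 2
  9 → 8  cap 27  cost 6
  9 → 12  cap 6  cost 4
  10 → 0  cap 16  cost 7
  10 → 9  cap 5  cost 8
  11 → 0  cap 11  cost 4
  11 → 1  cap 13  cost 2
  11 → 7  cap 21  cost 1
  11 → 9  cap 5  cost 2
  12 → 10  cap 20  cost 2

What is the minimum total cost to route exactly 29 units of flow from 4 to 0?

shortest-cost path #1: 4→6→11→0 push 9 @ unit cost 12 (adds 108)
shortest-cost path #2: 4→2→11→0 push 2 @ unit cost 16 (adds 32)
shortest-cost path #3: 4→2→12→10→0 push 9 @ unit cost 16 (adds 144)
shortest-cost path #4: 4→9→12→10→0 push 6 @ unit cost 21 (adds 126)
shortest-cost path #5: 4→6→12→10→0 push 1 @ unit cost 23 (adds 23)
shortest-cost path #6: 4→9→1→3→5→0 push 2 @ unit cost 28 (adds 56)
total cost = 489

Minimum cost for 29 units: 489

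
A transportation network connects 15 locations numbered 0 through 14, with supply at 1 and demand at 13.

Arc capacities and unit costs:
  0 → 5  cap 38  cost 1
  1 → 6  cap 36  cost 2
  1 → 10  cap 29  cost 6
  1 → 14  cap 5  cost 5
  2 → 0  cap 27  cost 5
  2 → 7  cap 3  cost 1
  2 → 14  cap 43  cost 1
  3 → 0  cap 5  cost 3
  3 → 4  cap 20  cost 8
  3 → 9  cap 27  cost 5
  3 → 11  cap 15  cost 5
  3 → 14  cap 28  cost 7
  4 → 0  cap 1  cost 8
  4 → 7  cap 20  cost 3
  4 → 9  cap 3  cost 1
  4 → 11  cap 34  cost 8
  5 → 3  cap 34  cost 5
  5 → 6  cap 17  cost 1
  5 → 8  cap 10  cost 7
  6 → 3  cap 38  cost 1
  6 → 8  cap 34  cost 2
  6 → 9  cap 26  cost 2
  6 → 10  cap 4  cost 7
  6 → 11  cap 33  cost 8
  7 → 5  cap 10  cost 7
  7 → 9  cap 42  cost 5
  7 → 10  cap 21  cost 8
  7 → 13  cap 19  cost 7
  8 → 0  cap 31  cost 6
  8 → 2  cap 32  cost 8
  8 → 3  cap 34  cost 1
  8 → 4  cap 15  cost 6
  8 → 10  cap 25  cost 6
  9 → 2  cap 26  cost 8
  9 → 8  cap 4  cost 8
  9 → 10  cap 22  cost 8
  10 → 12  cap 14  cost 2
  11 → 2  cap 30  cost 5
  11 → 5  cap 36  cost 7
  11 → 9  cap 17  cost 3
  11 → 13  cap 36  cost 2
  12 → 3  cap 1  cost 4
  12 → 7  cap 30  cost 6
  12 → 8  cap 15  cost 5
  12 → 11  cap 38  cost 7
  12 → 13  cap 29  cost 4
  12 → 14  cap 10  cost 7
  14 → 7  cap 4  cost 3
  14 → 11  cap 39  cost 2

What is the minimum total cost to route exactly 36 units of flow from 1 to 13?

shortest-cost path #1: 1→14→11→13 push 5 @ unit cost 9 (adds 45)
shortest-cost path #2: 1→6→3→11→13 push 15 @ unit cost 10 (adds 150)
shortest-cost path #3: 1→6→11→13 push 16 @ unit cost 12 (adds 192)
total cost = 387

Minimum cost for 36 units: 387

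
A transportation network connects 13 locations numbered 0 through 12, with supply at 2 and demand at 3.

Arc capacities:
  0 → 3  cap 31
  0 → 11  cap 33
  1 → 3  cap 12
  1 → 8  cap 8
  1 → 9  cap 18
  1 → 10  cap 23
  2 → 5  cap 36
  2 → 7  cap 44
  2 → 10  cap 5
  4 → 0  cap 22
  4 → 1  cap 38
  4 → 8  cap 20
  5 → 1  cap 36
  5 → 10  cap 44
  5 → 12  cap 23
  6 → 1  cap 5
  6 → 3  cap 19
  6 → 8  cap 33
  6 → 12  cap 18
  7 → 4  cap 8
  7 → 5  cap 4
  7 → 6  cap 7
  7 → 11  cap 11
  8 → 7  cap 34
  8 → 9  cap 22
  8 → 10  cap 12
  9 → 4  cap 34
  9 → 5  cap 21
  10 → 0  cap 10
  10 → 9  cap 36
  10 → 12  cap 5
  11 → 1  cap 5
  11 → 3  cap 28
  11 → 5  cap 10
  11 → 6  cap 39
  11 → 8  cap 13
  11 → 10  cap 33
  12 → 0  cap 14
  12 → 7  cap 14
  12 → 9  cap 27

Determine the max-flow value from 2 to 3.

augment #1: 2→5→1→3 bottleneck 12, total now 12
augment #2: 2→7→6→3 bottleneck 7, total now 19
augment #3: 2→7→11→3 bottleneck 11, total now 30
augment #4: 2→10→0→3 bottleneck 5, total now 35
augment #5: 2→5→10→0→3 bottleneck 5, total now 40
augment #6: 2→5→12→0→3 bottleneck 14, total now 54
augment #7: 2→7→4→0→3 bottleneck 7, total now 61
augment #8: 2→7→4→0→11→3 bottleneck 1, total now 62
augment #9: 2→5→1→9→4→0→11→3 bottleneck 5, total now 67
augment #10: 2→7→5→1→9→4→0→11→3 bottleneck 4, total now 71

Maximum flow value: 71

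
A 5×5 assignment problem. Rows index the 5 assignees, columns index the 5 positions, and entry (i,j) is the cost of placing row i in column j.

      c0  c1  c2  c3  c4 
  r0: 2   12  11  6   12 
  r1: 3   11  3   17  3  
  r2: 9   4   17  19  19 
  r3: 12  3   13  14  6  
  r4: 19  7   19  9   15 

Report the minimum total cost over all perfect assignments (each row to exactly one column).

optimal assignment: row0→col0 (cost 2), row1→col2 (cost 3), row2→col1 (cost 4), row3→col4 (cost 6), row4→col3 (cost 9)
total = 2 + 3 + 4 + 6 + 9 = 24

Minimum assignment cost: 24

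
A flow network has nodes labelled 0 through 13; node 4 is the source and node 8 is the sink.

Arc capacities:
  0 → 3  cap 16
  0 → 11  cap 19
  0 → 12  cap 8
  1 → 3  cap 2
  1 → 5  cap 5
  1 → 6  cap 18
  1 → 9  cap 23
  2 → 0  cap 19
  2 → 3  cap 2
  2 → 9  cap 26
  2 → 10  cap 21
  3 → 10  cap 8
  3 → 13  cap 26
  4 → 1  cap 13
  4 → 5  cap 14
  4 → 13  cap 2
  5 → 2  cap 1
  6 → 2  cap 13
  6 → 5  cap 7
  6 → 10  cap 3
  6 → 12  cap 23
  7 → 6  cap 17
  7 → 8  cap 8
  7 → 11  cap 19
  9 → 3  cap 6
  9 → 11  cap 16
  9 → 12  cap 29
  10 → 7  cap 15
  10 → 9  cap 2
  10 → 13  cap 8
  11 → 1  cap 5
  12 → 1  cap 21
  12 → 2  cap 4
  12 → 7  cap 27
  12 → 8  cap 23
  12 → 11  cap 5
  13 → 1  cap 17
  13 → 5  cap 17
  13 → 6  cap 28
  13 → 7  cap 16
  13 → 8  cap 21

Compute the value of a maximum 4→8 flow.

augment #1: 4→13→8 bottleneck 2, total now 2
augment #2: 4→1→3→13→8 bottleneck 2, total now 4
augment #3: 4→1→6→12→8 bottleneck 11, total now 15
augment #4: 4→5→2→0→12→8 bottleneck 1, total now 16

Maximum flow value: 16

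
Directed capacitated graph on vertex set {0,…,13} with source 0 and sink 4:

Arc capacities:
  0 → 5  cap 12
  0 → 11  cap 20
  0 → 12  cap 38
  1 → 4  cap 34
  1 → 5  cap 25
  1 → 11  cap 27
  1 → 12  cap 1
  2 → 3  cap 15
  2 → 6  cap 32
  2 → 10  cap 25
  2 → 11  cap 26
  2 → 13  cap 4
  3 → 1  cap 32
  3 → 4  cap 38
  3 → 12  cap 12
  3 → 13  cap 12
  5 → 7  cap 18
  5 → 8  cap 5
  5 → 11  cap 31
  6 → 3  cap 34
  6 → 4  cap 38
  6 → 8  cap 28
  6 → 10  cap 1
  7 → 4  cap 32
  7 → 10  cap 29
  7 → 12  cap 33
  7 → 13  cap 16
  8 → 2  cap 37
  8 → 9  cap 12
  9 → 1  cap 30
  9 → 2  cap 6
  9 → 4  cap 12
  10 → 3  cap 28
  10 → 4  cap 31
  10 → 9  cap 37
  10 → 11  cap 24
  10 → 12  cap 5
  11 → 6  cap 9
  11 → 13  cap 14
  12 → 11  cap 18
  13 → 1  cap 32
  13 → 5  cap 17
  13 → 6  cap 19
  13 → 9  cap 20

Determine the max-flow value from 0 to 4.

Maximum flow value: 35

augment #1: 0→5→7→4 bottleneck 12, total now 12
augment #2: 0→11→6→4 bottleneck 9, total now 21
augment #3: 0→11→13→1→4 bottleneck 11, total now 32
augment #4: 0→12→11→13→1→4 bottleneck 3, total now 35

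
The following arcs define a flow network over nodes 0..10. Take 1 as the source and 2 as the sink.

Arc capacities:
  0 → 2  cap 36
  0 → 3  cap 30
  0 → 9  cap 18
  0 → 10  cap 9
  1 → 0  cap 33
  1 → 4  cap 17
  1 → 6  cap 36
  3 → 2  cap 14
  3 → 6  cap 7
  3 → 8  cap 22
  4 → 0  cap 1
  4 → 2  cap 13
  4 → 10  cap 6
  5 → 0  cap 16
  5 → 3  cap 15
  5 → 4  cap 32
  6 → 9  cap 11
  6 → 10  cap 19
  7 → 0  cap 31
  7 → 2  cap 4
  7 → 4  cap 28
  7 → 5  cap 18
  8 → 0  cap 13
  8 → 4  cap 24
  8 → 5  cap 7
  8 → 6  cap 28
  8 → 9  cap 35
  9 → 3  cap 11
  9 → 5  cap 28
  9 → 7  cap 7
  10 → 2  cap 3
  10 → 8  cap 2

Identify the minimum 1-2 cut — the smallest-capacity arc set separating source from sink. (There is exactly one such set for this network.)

Min-cut arcs: {(1,0), (4,0), (4,2), (6,9), (10,2), (10,8)} (total capacity 63)

augment #1: 1→0→2 push 33
augment #2: 1→4→2 push 13
augment #3: 1→4→0→2 push 1
augment #4: 1→4→10→2 push 3
augment #5: 1→6→9→3→2 push 11
augment #6: 1→6→10→8→0→2 push 2
max flow = 63; residual-reachable set from 1 gives S-side
cut edges (S→T): {(1,0), (4,0), (4,2), (6,9), (10,2), (10,8)} total cap 63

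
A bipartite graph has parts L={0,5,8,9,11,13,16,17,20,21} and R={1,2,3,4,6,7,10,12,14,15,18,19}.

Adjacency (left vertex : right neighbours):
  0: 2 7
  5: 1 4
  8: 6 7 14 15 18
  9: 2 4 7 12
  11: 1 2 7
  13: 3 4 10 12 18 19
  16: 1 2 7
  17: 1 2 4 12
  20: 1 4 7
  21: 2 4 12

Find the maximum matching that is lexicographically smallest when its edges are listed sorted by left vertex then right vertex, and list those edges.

Lex-smallest maximum matching: {(0,2), (5,1), (8,6), (9,4), (11,7), (13,3), (17,12)}

|M| = 7 (so the lex-smallest maximum matching has 7 edges)
process left vertices in ascending order; for each, take the smallest-labelled available neighbour that still permits 7 edges overall, or leave it unmatched if none does
lex-smallest matching: {0-2, 5-1, 8-6, 9-4, 11-7, 13-3, 17-12}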